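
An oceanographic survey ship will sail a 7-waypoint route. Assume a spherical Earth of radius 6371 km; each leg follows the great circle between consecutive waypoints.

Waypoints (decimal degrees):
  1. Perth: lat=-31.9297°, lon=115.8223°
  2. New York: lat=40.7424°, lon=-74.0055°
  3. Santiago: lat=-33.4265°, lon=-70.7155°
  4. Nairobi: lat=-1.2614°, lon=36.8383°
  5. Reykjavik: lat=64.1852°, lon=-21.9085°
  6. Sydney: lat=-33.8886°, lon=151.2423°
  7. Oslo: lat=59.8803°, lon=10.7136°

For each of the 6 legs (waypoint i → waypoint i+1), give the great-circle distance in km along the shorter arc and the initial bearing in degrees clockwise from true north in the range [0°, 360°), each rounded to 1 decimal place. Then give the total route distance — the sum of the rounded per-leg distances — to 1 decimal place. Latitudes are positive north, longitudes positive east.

Leg 1: dist=18699.6 km, bearing=39.1°
Leg 2: dist=8254.1 km, bearing=177.1°
Leg 3: dist=11548.5 km, bearing=101.0°
Leg 4: dist=8685.3 km, bearing=337.6°
Leg 5: dist=16613.8 km, bearing=11.2°
Leg 6: dist=15956.5 km, bearing=327.6°
Total: 79757.8 km

Leg 1: φ1=-0.5572784, φ2=0.7110890, Δφ=1.2683674, Δλ=-3.3131201 rad; a=sin²(Δφ/2)+cosφ1·cosφ2·sin²(Δλ/2)=0.9893791486; c=2·atan2(√a, √(1-a))=2.935111016; dist=6371·c=18699.592 ≈ 18699.6 km; running total=18699.6 km
Leg 1 bearing: y=sinΔλ·cosφ2=0.12932173, x=cosφ1·sinφ2-sinφ1·cosφ2·cosΔλ=0.15908515; θ=atan2(y, x)=39.1080° ≈ 39.1°
Leg 2: φ1=0.7110890, φ2=-0.5834025, Δφ=-1.2944915, Δλ=0.0574213 rad; a=sin²(Δφ/2)+cosφ1·cosφ2·sin²(Δλ/2)=0.3641198404; c=2·atan2(√a, √(1-a))=1.295574607; dist=6371·c=8254.106 ≈ 8254.1 km; running total=26953.7 km
Leg 2 bearing: y=sinΔλ·cosφ2=0.04789712, x=cosφ1·sinφ2-sinφ1·cosφ2·cosΔλ=-0.96117230; θ=atan2(y, x)=177.1472° ≈ 177.1°
Leg 3: φ1=-0.5834025, φ2=-0.0220156, Δφ=0.5613869, Δλ=1.8771679 rad; a=sin²(Δφ/2)+cosφ1·cosφ2·sin²(Δλ/2)=0.6197633120; c=2·atan2(√a, √(1-a))=1.812674579; dist=6371·c=11548.5497 ≈ 11548.5 km; running total=38502.2 km
Leg 3 bearing: y=sinΔλ·cosφ2=0.95320312, x=cosφ1·sinφ2-sinφ1·cosφ2·cosΔλ=-0.18447440; θ=atan2(y, x)=100.9531° ≈ 101.0°
Leg 4: φ1=-0.0220156, φ2=1.1202431, Δφ=1.1422587, Δλ=-1.0253251 rad; a=sin²(Δφ/2)+cosφ1·cosφ2·sin²(Δλ/2)=0.3969720151; c=2·atan2(√a, √(1-a))=1.363253614; dist=6371·c=8685.289 ≈ 8685.3 km; running total=47187.5 km
Leg 4 bearing: y=sinΔλ·cosφ2=-0.37227042, x=cosφ1·sinφ2-sinφ1·cosφ2·cosΔλ=0.90496170; θ=atan2(y, x)=-22.3606° <0 so +360° → 337.6394° ≈ 337.6°
Leg 5: φ1=1.1202431, φ2=-0.5914676, Δφ=-1.7117107, Δλ=3.0220516 rad; a=sin²(Δφ/2)+cosφ1·cosφ2·sin²(Δλ/2)=0.9304228571; c=2·atan2(√a, √(1-a))=2.607725629; dist=6371·c=16613.820 ≈ 16613.8 km; running total=63801.3 km
Leg 5 bearing: y=sinΔλ·cosφ2=0.09899766, x=cosφ1·sinφ2-sinφ1·cosφ2·cosΔλ=0.49914338; θ=atan2(y, x)=11.2182° ≈ 11.2°
Leg 6: φ1=-0.5914676, φ2=1.0451084, Δφ=1.6365760, Δλ=-2.4526885 rad; a=sin²(Δφ/2)+cosφ1·cosφ2·sin²(Δλ/2)=0.9019287804; c=2·atan2(√a, √(1-a))=2.504548654; dist=6371·c=15956.479 ≈ 15956.5 km; running total=79757.8 km
Leg 6 bearing: y=sinΔλ·cosφ2=-0.31899525, x=cosφ1·sinφ2-sinφ1·cosφ2·cosΔλ=0.50205084; θ=atan2(y, x)=-32.4312° <0 so +360° → 327.5688° ≈ 327.6°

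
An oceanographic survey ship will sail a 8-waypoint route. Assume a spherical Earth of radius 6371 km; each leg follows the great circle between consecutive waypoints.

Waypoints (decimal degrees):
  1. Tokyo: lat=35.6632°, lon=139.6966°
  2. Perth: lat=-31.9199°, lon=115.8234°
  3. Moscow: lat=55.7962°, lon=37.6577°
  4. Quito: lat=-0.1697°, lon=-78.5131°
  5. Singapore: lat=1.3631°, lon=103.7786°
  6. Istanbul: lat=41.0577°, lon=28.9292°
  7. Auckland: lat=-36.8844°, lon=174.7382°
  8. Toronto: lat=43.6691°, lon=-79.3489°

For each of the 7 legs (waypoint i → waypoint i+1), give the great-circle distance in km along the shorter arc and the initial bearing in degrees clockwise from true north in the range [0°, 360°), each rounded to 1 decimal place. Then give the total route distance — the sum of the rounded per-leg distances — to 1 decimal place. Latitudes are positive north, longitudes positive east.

Leg 1: dist=7916.6 km, bearing=201.3°
Leg 2: dist=12213.9 km, bearing=324.2°
Leg 3: dist=11619.9 km, bearing=292.0°
Leg 4: dist=19727.8 km, bearing=297.5°
Leg 5: dist=8642.4 km, bearing=311.9°
Leg 6: dist=17042.5 km, bearing=92.3°
Leg 7: dist=13895.4 km, bearing=58.1°
Total: 91058.5 km

Leg 1: φ1=0.6224403, φ2=-0.5571074, Δφ=-1.1795476, Δλ=-0.4166659 rad; a=sin²(Δφ/2)+cosφ1·cosφ2·sin²(Δλ/2)=0.3388286034; c=2·atan2(√a, √(1-a))=1.242592983; dist=6371·c=7916.560 ≈ 7916.6 km; running total=7916.6 km
Leg 1 bearing: y=sinΔλ·cosφ2=-0.34351634, x=cosφ1·sinφ2-sinφ1·cosφ2·cosΔλ=-0.88209503; θ=atan2(y, x)=-158.7225° <0 so +360° → 201.2775° ≈ 201.3°
Leg 2: φ1=-0.5571074, φ2=0.9738274, Δφ=1.5309348, Δλ=-1.3642488 rad; a=sin²(Δφ/2)+cosφ1·cosφ2·sin²(Δλ/2)=0.6697165803; c=2·atan2(√a, √(1-a))=1.917110542; dist=6371·c=12213.911 ≈ 12213.9 km; running total=20130.5 km
Leg 2 bearing: y=sinΔλ·cosφ2=-0.55018987, x=cosφ1·sinφ2-sinφ1·cosφ2·cosΔλ=0.76293921; θ=atan2(y, x)=-35.7971° <0 so +360° → 324.2029° ≈ 324.2°
Leg 3: φ1=0.9738274, φ2=-0.0029618, Δφ=-0.9767892, Δλ=-2.0275630 rad; a=sin²(Δφ/2)+cosφ1·cosφ2·sin²(Δλ/2)=0.6251893501; c=2·atan2(√a, √(1-a))=1.823867722; dist=6371·c=11619.861 ≈ 11619.9 km; running total=31750.4 km
Leg 3 bearing: y=sinΔλ·cosφ2=-0.89747932, x=cosφ1·sinφ2-sinφ1·cosφ2·cosΔλ=0.36309967; θ=atan2(y, x)=-67.9729° <0 so +360° → 292.0271° ≈ 292.0°
Leg 4: φ1=-0.0029618, φ2=0.0237906, Δφ=0.0267524, Δλ=3.1815904 rad; a=sin²(Δφ/2)+cosφ1·cosφ2·sin²(Δλ/2)=0.9994917586; c=2·atan2(√a, √(1-a))=3.096500416; dist=6371·c=19727.804 ≈ 19727.8 km; running total=51478.2 km
Leg 4 bearing: y=sinΔλ·cosφ2=-0.03997573, x=cosφ1·sinφ2-sinφ1·cosφ2·cosΔλ=0.02082962; θ=atan2(y, x)=-62.4779° <0 so +360° → 297.5221° ≈ 297.5°
Leg 5: φ1=0.0237906, φ2=0.7165920, Δφ=0.6928015, Δλ=-1.3063685 rad; a=sin²(Δφ/2)+cosφ1·cosφ2·sin²(Δλ/2)=0.3936776237; c=2·atan2(√a, √(1-a))=1.356515506; dist=6371·c=8642.360 ≈ 8642.4 km; running total=60120.6 km
Leg 5 bearing: y=sinΔλ·cosφ2=-0.72783944, x=cosφ1·sinφ2-sinφ1·cosφ2·cosΔλ=0.65194475; θ=atan2(y, x)=-48.1484° <0 so +360° → 311.8516° ≈ 311.9°
Leg 6: φ1=0.7165920, φ2=-0.6437542, Δφ=-1.3603463, Δλ=2.5448471 rad; a=sin²(Δφ/2)+cosφ1·cosφ2·sin²(Δλ/2)=0.9465549200; c=2·atan2(√a, √(1-a))=2.675007980; dist=6371·c=17042.476 ≈ 17042.5 km; running total=77163.1 km
Leg 6 bearing: y=sinΔλ·cosφ2=0.44947741, x=cosφ1·sinφ2-sinφ1·cosφ2·cosΔλ=-0.01802431; θ=atan2(y, x)=92.2964° ≈ 92.3°
Leg 7: φ1=-0.6437542, φ2=0.7621696, Δφ=1.4059238, Δλ=-4.4346565 rad; a=sin²(Δφ/2)+cosφ1·cosφ2·sin²(Δλ/2)=0.7865314373; c=2·atan2(√a, √(1-a))=2.181034759; dist=6371·c=13895.372 ≈ 13895.4 km; running total=91058.5 km
Leg 7 bearing: y=sinΔλ·cosφ2=0.69562098, x=cosφ1·sinφ2-sinφ1·cosφ2·cosΔλ=0.43325558; θ=atan2(y, x)=58.0840° ≈ 58.1°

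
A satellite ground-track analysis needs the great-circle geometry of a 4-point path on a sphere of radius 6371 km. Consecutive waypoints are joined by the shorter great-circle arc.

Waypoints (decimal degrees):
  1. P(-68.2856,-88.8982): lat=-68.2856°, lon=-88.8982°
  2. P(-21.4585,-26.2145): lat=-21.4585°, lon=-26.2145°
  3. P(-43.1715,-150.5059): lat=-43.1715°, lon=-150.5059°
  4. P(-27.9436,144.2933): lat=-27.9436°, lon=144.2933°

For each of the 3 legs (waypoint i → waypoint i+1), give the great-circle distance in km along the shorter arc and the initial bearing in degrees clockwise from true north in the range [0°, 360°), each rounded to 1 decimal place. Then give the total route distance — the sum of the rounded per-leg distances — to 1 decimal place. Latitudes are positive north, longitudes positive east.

Leg 1: dist=6687.3 km, bearing=72.5°
Leg 2: dist=10851.7 km, bearing=217.4°
Leg 3: dist=5980.4 km, bearing=263.7°
Total: 23519.4 km

Leg 1: φ1=-1.1918086, φ2=-0.3745215, Δφ=0.8172871, Δλ=1.0940370 rad; a=sin²(Δφ/2)+cosφ1·cosφ2·sin²(Δλ/2)=0.2510581124; c=2·atan2(√a, √(1-a))=1.049639438; dist=6371·c=6687.253 ≈ 6687.3 km; running total=6687.3 km
Leg 1 bearing: y=sinΔλ·cosφ2=0.82689929, x=cosφ1·sinφ2-sinφ1·cosφ2·cosΔλ=0.26143701; θ=atan2(y, x)=72.4548° ≈ 72.5°
Leg 2: φ1=-0.3745215, φ2=-0.7534848, Δφ=-0.3789633, Δλ=-2.1692942 rad; a=sin²(Δφ/2)+cosφ1·cosφ2·sin²(Δλ/2)=0.5660594415; c=2·atan2(√a, √(1-a))=1.703302625; dist=6371·c=10851.741 ≈ 10851.7 km; running total=17539.0 km
Leg 2 bearing: y=sinΔλ·cosφ2=-0.60254264, x=cosφ1·sinφ2-sinφ1·cosφ2·cosΔλ=-0.78707495; θ=atan2(y, x)=-142.5643° <0 so +360° → 217.4357° ≈ 217.4°
Leg 3: φ1=-0.7534848, φ2=-0.4877078, Δφ=0.2657770, Δλ=5.1452167 rad; a=sin²(Δφ/2)+cosφ1·cosφ2·sin²(Δλ/2)=0.2045769679; c=2·atan2(√a, √(1-a))=0.938689201; dist=6371·c=5980.389 ≈ 5980.4 km; running total=23519.4 km
Leg 3 bearing: y=sinΔλ·cosφ2=-0.80194424, x=cosφ1·sinφ2-sinφ1·cosφ2·cosΔλ=-0.08824040; θ=atan2(y, x)=-96.2792° <0 so +360° → 263.7208° ≈ 263.7°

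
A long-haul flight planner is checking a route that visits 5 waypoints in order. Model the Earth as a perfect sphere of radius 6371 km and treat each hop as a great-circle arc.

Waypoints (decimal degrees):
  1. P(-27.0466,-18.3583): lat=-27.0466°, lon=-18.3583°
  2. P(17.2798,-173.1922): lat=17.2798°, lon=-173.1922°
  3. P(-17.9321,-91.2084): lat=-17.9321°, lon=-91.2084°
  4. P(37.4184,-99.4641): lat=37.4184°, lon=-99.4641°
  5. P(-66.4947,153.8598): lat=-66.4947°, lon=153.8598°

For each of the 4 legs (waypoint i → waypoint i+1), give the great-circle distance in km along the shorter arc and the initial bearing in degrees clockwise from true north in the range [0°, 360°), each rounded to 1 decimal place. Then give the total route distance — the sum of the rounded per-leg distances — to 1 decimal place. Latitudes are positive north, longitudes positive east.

Leg 1: dist=17212.3 km, bearing=252.4°
Leg 2: dist=9783.0 km, bearing=109.5°
Leg 3: dist=6215.1 km, bearing=352.1°
Leg 4: dist=14499.7 km, bearing=210.1°
Total: 47710.1 km

Leg 1: φ1=-0.4720522, φ2=0.3015894, Δφ=0.7736416, Δλ=-2.7023613 rad; a=sin²(Δφ/2)+cosφ1·cosφ2·sin²(Δλ/2)=0.9523908596; c=2·atan2(√a, √(1-a))=2.701663223; dist=6371·c=17212.296 ≈ 17212.3 km; running total=17212.3 km
Leg 1 bearing: y=sinΔλ·cosφ2=-0.40605073, x=cosφ1·sinφ2-sinφ1·cosφ2·cosΔλ=-0.12842448; θ=atan2(y, x)=-107.5510° <0 so +360° → 252.4490° ≈ 252.4°
Leg 2: φ1=0.3015894, φ2=-0.3129742, Δφ=-0.6145636, Δλ=1.4308872 rad; a=sin²(Δφ/2)+cosφ1·cosφ2·sin²(Δλ/2)=0.4823823262; c=2·atan2(√a, √(1-a))=1.535553684; dist=6371·c=9783.013 ≈ 9783.0 km; running total=26995.3 km
Leg 2 bearing: y=sinΔλ·cosφ2=0.94212541, x=cosφ1·sinφ2-sinφ1·cosφ2·cosΔλ=-0.33340394; θ=atan2(y, x)=109.4881° ≈ 109.5°
Leg 3: φ1=-0.3129742, φ2=0.6530743, Δφ=0.9660485, Δλ=-0.1440891 rad; a=sin²(Δφ/2)+cosφ1·cosφ2·sin²(Δλ/2)=0.2196379619; c=2·atan2(√a, √(1-a))=0.975536300; dist=6371·c=6215.142 ≈ 6215.1 km; running total=33210.4 km
Leg 3 bearing: y=sinΔλ·cosφ2=-0.11404284, x=cosφ1·sinφ2-sinφ1·cosφ2·cosΔλ=0.82011142; θ=atan2(y, x)=-7.9167° <0 so +360° → 352.0833° ≈ 352.1°
Leg 4: φ1=0.6530743, φ2=-1.1605515, Δφ=-1.8136257, Δλ=4.4213361 rad; a=sin²(Δφ/2)+cosφ1·cosφ2·sin²(Δλ/2)=0.8240549397; c=2·atan2(√a, √(1-a))=2.275896185; dist=6371·c=14499.735 ≈ 14499.7 km; running total=47710.1 km
Leg 4 bearing: y=sinΔλ·cosφ2=-0.38205985, x=cosφ1·sinφ2-sinφ1·cosφ2·cosΔλ=-0.65877451; θ=atan2(y, x)=-149.8882° <0 so +360° → 210.1118° ≈ 210.1°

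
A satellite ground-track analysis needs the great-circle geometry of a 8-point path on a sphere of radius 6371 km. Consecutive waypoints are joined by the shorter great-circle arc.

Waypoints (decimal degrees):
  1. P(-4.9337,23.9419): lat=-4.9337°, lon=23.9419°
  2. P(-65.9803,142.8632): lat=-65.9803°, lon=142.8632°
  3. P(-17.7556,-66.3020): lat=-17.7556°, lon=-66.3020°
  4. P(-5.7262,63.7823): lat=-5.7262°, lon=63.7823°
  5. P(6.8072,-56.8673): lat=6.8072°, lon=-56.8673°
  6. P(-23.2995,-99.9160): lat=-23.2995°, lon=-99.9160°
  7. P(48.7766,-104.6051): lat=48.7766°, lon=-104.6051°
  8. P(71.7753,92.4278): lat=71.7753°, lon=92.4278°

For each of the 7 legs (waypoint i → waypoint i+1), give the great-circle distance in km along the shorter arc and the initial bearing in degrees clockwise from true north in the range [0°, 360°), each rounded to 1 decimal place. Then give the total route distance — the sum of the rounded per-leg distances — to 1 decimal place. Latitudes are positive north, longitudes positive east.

Leg 1: dist=10758.3 km, bearing=159.0°
Leg 2: dist=10389.8 km, bearing=152.3°
Leg 3: dist=13947.5 km, bearing=110.9°
Leg 4: dist=13458.0 km, bearing=274.5°
Leg 5: dist=5750.5 km, bearing=233.0°
Leg 6: dist=8028.1 km, bearing=356.8°
Leg 7: dist=6543.2 km, bearing=353.9°
Total: 68875.4 km

Leg 1: φ1=-0.0861093, φ2=-1.1515735, Δφ=-1.0654642, Δλ=2.0755682 rad; a=sin²(Δφ/2)+cosφ1·cosφ2·sin²(Δλ/2)=0.5587839934; c=2·atan2(√a, √(1-a))=1.688636854; dist=6371·c=10758.305 ≈ 10758.3 km; running total=10758.3 km
Leg 1 bearing: y=sinΔλ·cosφ2=0.35628531, x=cosφ1·sinφ2-sinφ1·cosφ2·cosΔλ=-0.92695121; θ=atan2(y, x)=158.9751° ≈ 159.0°
Leg 2: φ1=-1.1515735, φ2=-0.3098937, Δφ=0.8416798, Δλ=-3.6506214 rad; a=sin²(Δφ/2)+cosφ1·cosφ2·sin²(Δλ/2)=0.5299815592; c=2·atan2(√a, √(1-a))=1.630795437; dist=6371·c=10389.798 ≈ 10389.8 km; running total=21148.1 km
Leg 2 bearing: y=sinΔλ·cosφ2=0.46411593, x=cosφ1·sinφ2-sinφ1·cosφ2·cosΔλ=-0.88374251; θ=atan2(y, x)=152.2928° ≈ 152.3°
Leg 3: φ1=-0.3098937, φ2=-0.0999410, Δφ=0.2099526, Δλ=2.2703993 rad; a=sin²(Δφ/2)+cosφ1·cosφ2·sin²(Δλ/2)=0.7898773545; c=2·atan2(√a, √(1-a))=2.189223938; dist=6371·c=13947.546 ≈ 13947.5 km; running total=35095.6 km
Leg 3 bearing: y=sinΔλ·cosφ2=0.76128007, x=cosφ1·sinφ2-sinφ1·cosφ2·cosΔλ=-0.29040856; θ=atan2(y, x)=110.8806° ≈ 110.9°
Leg 4: φ1=-0.0999410, φ2=0.1188081, Δφ=0.2187491, Δλ=-2.1057328 rad; a=sin²(Δφ/2)+cosφ1·cosφ2·sin²(Δλ/2)=0.7577464890; c=2·atan2(√a, √(1-a))=2.112379185; dist=6371·c=13457.968 ≈ 13458.0 km; running total=48553.6 km
Leg 4 bearing: y=sinΔλ·cosφ2=-0.85423645, x=cosφ1·sinφ2-sinφ1·cosφ2·cosΔλ=0.06743204; θ=atan2(y, x)=-85.4865° <0 so +360° → 274.5135° ≈ 274.5°
Leg 5: φ1=0.1188081, φ2=-0.4066530, Δφ=-0.5254610, Δλ=-0.7513416 rad; a=sin²(Δφ/2)+cosφ1·cosφ2·sin²(Δλ/2)=0.1902174621; c=2·atan2(√a, √(1-a))=0.902607827; dist=6371·c=5750.514 ≈ 5750.5 km; running total=54304.1 km
Leg 5 bearing: y=sinΔλ·cosφ2=-0.62695199, x=cosφ1·sinφ2-sinφ1·cosφ2·cosΔλ=-0.47230320; θ=atan2(y, x)=-126.9919° <0 so +360° → 233.0081° ≈ 233.0°
Leg 6: φ1=-0.4066530, φ2=0.8513123, Δφ=1.2579653, Δλ=-0.0818402 rad; a=sin²(Δφ/2)+cosφ1·cosφ2·sin²(Δλ/2)=0.3471361414; c=2·atan2(√a, √(1-a))=1.260093678; dist=6371·c=8028.057 ≈ 8028.1 km; running total=62332.2 km
Leg 6 bearing: y=sinΔλ·cosφ2=-0.05387226, x=cosφ1·sinφ2-sinφ1·cosφ2·cosΔλ=0.95059368; θ=atan2(y, x)=-3.2436° <0 so +360° → 356.7564° ≈ 356.8°
Leg 7: φ1=0.8513123, φ2=1.2527153, Δφ=0.4014030, Δλ=3.4388728 rad; a=sin²(Δφ/2)+cosφ1·cosφ2·sin²(Δλ/2)=0.2413206221; c=2·atan2(√a, √(1-a))=1.027034666; dist=6371·c=6543.238 ≈ 6543.2 km; running total=68875.4 km
Leg 7 bearing: y=sinΔλ·cosφ2=-0.09160934, x=cosφ1·sinφ2-sinφ1·cosφ2·cosΔλ=0.85085113; θ=atan2(y, x)=-6.1452° <0 so +360° → 353.8548° ≈ 353.9°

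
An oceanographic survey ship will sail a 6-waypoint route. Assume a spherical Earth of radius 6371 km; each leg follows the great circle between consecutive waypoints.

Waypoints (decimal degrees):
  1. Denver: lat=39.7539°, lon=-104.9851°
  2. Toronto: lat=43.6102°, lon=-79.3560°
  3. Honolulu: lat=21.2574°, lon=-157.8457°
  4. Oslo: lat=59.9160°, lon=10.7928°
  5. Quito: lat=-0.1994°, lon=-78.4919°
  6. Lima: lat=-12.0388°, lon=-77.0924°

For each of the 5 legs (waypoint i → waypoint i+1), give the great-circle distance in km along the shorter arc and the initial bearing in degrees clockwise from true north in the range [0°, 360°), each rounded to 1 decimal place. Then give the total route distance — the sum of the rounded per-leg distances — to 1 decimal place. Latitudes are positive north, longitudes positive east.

Leg 1: φ1=0.6938364, φ2=0.7611416, Δφ=0.0673051, Δλ=0.4473122 rad; a=sin²(Δφ/2)+cosφ1·cosφ2·sin²(Δλ/2)=0.0285155285; c=2·atan2(√a, √(1-a))=0.339356879; dist=6371·c=2162.043 ≈ 2162.0 km; running total=2162.0 km
Leg 1 bearing: y=sinΔλ·cosφ2=0.31318289, x=cosφ1·sinφ2-sinφ1·cosφ2·cosΔλ=0.11280980; θ=atan2(y, x)=70.1908° ≈ 70.2°
Leg 2: φ1=0.7611416, φ2=0.3710116, Δφ=-0.3901300, Δλ=-1.3699037 rad; a=sin²(Δφ/2)+cosφ1·cosφ2·sin²(Δλ/2)=0.3076382156; c=2·atan2(√a, √(1-a))=1.175888005; dist=6371·c=7491.582 ≈ 7491.6 km; running total=9653.6 km
Leg 2 bearing: y=sinΔλ·cosφ2=-0.91321824, x=cosφ1·sinφ2-sinφ1·cosφ2·cosΔλ=0.13423941; θ=atan2(y, x)=-81.6376° <0 so +360° → 278.3624° ≈ 278.4°
Leg 3: φ1=0.3710116, φ2=1.0457315, Δφ=0.6747199, Δλ=2.9432971 rad; a=sin²(Δφ/2)+cosφ1·cosφ2·sin²(Δλ/2)=0.5721449863; c=2·atan2(√a, √(1-a))=1.715591726; dist=6371·c=10930.035 ≈ 10930.0 km; running total=20583.6 km
Leg 3 bearing: y=sinΔλ·cosφ2=0.09874932, x=cosφ1·sinφ2-sinφ1·cosφ2·cosΔλ=0.98459584; θ=atan2(y, x)=5.7273° ≈ 5.7°
Leg 4: φ1=1.0457315, φ2=-0.0034802, Δφ=-1.0492117, Δλ=-1.5583120 rad; a=sin²(Δφ/2)+cosφ1·cosφ2·sin²(Δλ/2)=0.4983767779; c=2·atan2(√a, √(1-a))=1.567549877; dist=6371·c=9986.860 ≈ 9986.9 km; running total=30570.5 km
Leg 4 bearing: y=sinΔλ·cosφ2=-0.99991602, x=cosφ1·sinφ2-sinφ1·cosφ2·cosΔλ=-0.01254675; θ=atan2(y, x)=-90.7189° <0 so +360° → 269.2811° ≈ 269.3°
Leg 5: φ1=-0.0034802, φ2=-0.2101167, Δφ=-0.2066365, Δλ=0.0244259 rad; a=sin²(Δφ/2)+cosφ1·cosφ2·sin²(Δλ/2)=0.0107826005; c=2·atan2(√a, √(1-a))=0.208053645; dist=6371·c=1325.510 ≈ 1325.5 km; running total=31896.0 km
Leg 5 bearing: y=sinΔλ·cosφ2=0.02388630, x=cosφ1·sinφ2-sinφ1·cosφ2·cosΔλ=-0.20517015; θ=atan2(y, x)=173.3594° ≈ 173.4°

Leg 1: dist=2162.0 km, bearing=70.2°
Leg 2: dist=7491.6 km, bearing=278.4°
Leg 3: dist=10930.0 km, bearing=5.7°
Leg 4: dist=9986.9 km, bearing=269.3°
Leg 5: dist=1325.5 km, bearing=173.4°
Total: 31896.0 km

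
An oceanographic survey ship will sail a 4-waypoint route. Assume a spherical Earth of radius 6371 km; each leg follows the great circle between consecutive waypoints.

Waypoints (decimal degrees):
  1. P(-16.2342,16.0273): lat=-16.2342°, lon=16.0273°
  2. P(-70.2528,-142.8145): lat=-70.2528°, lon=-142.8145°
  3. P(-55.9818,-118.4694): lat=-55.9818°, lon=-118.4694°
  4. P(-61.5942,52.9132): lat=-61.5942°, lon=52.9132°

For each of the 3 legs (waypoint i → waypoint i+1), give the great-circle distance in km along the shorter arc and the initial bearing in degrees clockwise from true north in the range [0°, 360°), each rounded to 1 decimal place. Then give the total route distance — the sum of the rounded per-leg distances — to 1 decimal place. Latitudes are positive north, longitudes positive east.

Leg 1: φ1=-0.2833402, φ2=-1.2261427, Δφ=-0.9428024, Δλ=-2.7723124 rad; a=sin²(Δφ/2)+cosφ1·cosφ2·sin²(Δλ/2)=0.5197032166; c=2·atan2(√a, √(1-a))=1.610212966; dist=6371·c=10258.667 ≈ 10258.7 km; running total=10258.7 km
Leg 1 bearing: y=sinΔλ·cosφ2=-0.12195251, x=cosφ1·sinφ2-sinφ1·cosφ2·cosΔλ=-0.99175336; θ=atan2(y, x)=-172.9897° <0 so +360° → 187.0103° ≈ 187.0°
Leg 2: φ1=-1.2261427, φ2=-0.9770667, Δφ=0.2490759, Δλ=0.4249022 rad; a=sin²(Δφ/2)+cosφ1·cosφ2·sin²(Δλ/2)=0.0238337768; c=2·atan2(√a, √(1-a))=0.310003683; dist=6371·c=1975.033 ≈ 1975.0 km; running total=12233.7 km
Leg 2 bearing: y=sinΔλ·cosφ2=0.23062555, x=cosφ1·sinφ2-sinφ1·cosφ2·cosΔλ=0.19968667; θ=atan2(y, x)=49.1124° ≈ 49.1°
Leg 3: φ1=-0.9770667, φ2=-1.0750216, Δφ=-0.0979549, Δλ=2.9911907 rad; a=sin²(Δφ/2)+cosφ1·cosφ2·sin²(Δλ/2)=0.2670353672; c=2·atan2(√a, √(1-a))=1.086111777; dist=6371·c=6919.618 ≈ 6919.6 km; running total=19153.3 km
Leg 3 bearing: y=sinΔλ·cosφ2=0.07127879, x=cosφ1·sinφ2-sinφ1·cosφ2·cosΔλ=-0.88194629; θ=atan2(y, x)=175.3794° ≈ 175.4°

Leg 1: dist=10258.7 km, bearing=187.0°
Leg 2: dist=1975.0 km, bearing=49.1°
Leg 3: dist=6919.6 km, bearing=175.4°
Total: 19153.3 km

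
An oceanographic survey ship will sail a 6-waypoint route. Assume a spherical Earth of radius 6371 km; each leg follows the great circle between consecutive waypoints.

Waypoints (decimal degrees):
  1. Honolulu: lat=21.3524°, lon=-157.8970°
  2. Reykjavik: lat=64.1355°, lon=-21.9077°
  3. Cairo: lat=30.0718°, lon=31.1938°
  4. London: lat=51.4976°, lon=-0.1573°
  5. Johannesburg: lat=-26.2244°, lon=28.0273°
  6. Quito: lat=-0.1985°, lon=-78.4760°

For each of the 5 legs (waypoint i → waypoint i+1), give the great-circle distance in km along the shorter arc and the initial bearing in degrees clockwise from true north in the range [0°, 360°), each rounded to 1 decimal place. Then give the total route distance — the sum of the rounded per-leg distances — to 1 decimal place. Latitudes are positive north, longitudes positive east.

Leg 1: dist=9781.9 km, bearing=17.7°
Leg 2: dist=5264.8 km, bearing=109.8°
Leg 3: dist=3507.6 km, bearing=321.7°
Leg 4: dist=9071.2 km, bearing=154.6°
Leg 5: dist=11639.1 km, bearing=262.4°
Total: 39264.6 km

Leg 1: φ1=0.3726697, φ2=1.1193756, Δφ=0.7467060, Δλ=2.3734610 rad; a=sin²(Δφ/2)+cosφ1·cosφ2·sin²(Δλ/2)=0.4822923468; c=2·atan2(√a, √(1-a))=1.535373613; dist=6371·c=9781.865 ≈ 9781.9 km; running total=9781.9 km
Leg 1 bearing: y=sinΔλ·cosφ2=0.30309938, x=cosφ1·sinφ2-sinφ1·cosφ2·cosΔλ=0.95230065; θ=atan2(y, x)=17.6553° ≈ 17.7°
Leg 2: φ1=1.1193756, φ2=0.5248519, Δφ=-0.5945237, Δλ=0.9267960 rad; a=sin²(Δφ/2)+cosφ1·cosφ2·sin²(Δλ/2)=0.1612219573; c=2·atan2(√a, √(1-a))=0.826361724; dist=6371·c=5264.751 ≈ 5264.8 km; running total=15046.7 km
Leg 2 bearing: y=sinΔλ·cosφ2=0.69205923, x=cosφ1·sinφ2-sinφ1·cosφ2·cosΔλ=-0.24894131; θ=atan2(y, x)=109.7842° ≈ 109.8°
Leg 3: φ1=0.5248519, φ2=0.8988027, Δφ=0.3739508, Δλ=-0.5471799 rad; a=sin²(Δφ/2)+cosφ1·cosφ2·sin²(Δλ/2)=0.0738844478; c=2·atan2(√a, √(1-a))=0.550561107; dist=6371·c=3507.625 ≈ 3507.6 km; running total=18554.3 km
Leg 3 bearing: y=sinΔλ·cosφ2=-0.32389957, x=cosφ1·sinφ2-sinφ1·cosφ2·cosΔλ=0.41084208; θ=atan2(y, x)=-38.2515° <0 so +360° → 321.7485° ≈ 321.7°
Leg 4: φ1=0.8988027, φ2=-0.4577021, Δφ=-1.3565048, Δλ=0.4919141 rad; a=sin²(Δφ/2)+cosφ1·cosφ2·sin²(Δλ/2)=0.4267810947; c=2·atan2(√a, √(1-a))=1.423830031; dist=6371·c=9071.221 ≈ 9071.2 km; running total=27625.5 km
Leg 4 bearing: y=sinΔλ·cosφ2=0.42369873, x=cosφ1·sinφ2-sinφ1·cosφ2·cosΔλ=-0.89388777; θ=atan2(y, x)=154.6393° ≈ 154.6°
Leg 5: φ1=-0.4577021, φ2=-0.0034645, Δφ=0.4542376, Δλ=-1.8588332 rad; a=sin²(Δφ/2)+cosφ1·cosφ2·sin²(Δλ/2)=0.6266494117; c=2·atan2(√a, √(1-a))=1.826885099; dist=6371·c=11639.085 ≈ 11639.1 km; running total=39264.6 km
Leg 5 bearing: y=sinΔλ·cosφ2=-0.95879762, x=cosφ1·sinφ2-sinφ1·cosφ2·cosΔλ=-0.12863447; θ=atan2(y, x)=-97.6413° <0 so +360° → 262.3587° ≈ 262.4°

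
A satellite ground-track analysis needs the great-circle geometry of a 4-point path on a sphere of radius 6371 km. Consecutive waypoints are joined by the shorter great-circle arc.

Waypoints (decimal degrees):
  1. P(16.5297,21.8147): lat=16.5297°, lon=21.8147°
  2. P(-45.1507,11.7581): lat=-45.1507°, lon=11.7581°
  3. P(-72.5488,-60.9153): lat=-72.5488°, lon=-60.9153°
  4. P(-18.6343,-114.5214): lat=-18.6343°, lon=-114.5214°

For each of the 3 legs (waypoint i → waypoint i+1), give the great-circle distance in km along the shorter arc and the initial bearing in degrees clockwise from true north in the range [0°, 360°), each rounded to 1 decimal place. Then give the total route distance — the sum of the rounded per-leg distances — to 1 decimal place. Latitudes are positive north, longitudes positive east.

Leg 1: dist=6933.5 km, bearing=188.0°
Leg 2: dist=4706.5 km, bearing=205.2°
Leg 3: dist=6865.5 km, bearing=300.0°
Total: 18505.5 km

Leg 1: φ1=0.2884977, φ2=-0.7880284, Δφ=-1.0765261, Δλ=-0.1755208 rad; a=sin²(Δφ/2)+cosφ1·cosφ2·sin²(Δλ/2)=0.2679991888; c=2·atan2(√a, √(1-a))=1.088289096; dist=6371·c=6933.490 ≈ 6933.5 km; running total=6933.5 km
Leg 1 bearing: y=sinΔλ·cosφ2=-0.12315046, x=cosφ1·sinφ2-sinφ1·cosφ2·cosΔλ=-0.87723227; θ=atan2(y, x)=-172.0087° <0 so +360° → 187.9913° ≈ 188.0°
Leg 2: φ1=-0.7880284, φ2=-1.2662154, Δφ=-0.4781871, Δλ=-1.2683901 rad; a=sin²(Δφ/2)+cosφ1·cosφ2·sin²(Δλ/2)=0.1303397686; c=2·atan2(√a, √(1-a))=0.738735711; dist=6371·c=4706.485 ≈ 4706.5 km; running total=11640.0 km
Leg 2 bearing: y=sinΔλ·cosφ2=-0.28628502, x=cosφ1·sinφ2-sinφ1·cosφ2·cosΔλ=-0.60946381; θ=atan2(y, x)=-154.8390° <0 so +360° → 205.1610° ≈ 205.2°
Leg 3: φ1=-1.2662154, φ2=-0.3252299, Δφ=0.9409855, Δλ=-0.9356029 rad; a=sin²(Δφ/2)+cosφ1·cosφ2·sin²(Δλ/2)=0.2632857653; c=2·atan2(√a, √(1-a))=1.077617295; dist=6371·c=6865.500 ≈ 6865.5 km; running total=18505.5 km
Leg 3 bearing: y=sinΔλ·cosφ2=-0.76275895, x=cosφ1·sinφ2-sinφ1·cosφ2·cosΔλ=0.44052726; θ=atan2(y, x)=-59.9917° <0 so +360° → 300.0083° ≈ 300.0°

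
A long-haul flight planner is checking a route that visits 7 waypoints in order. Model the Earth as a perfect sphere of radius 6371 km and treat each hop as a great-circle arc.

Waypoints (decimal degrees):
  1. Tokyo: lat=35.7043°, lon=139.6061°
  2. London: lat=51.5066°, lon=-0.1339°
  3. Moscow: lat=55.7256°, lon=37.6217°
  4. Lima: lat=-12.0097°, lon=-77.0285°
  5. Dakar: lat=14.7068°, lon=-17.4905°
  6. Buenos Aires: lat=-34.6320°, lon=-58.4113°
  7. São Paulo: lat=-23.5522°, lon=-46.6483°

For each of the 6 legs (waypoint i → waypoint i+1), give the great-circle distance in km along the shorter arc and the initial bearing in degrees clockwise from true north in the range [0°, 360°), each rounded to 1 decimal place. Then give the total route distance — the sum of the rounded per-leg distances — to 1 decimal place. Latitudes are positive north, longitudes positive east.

Leg 1: dist=9554.4 km, bearing=336.2°
Leg 2: dist=2501.5 km, bearing=64.3°
Leg 3: dist=12641.0 km, bearing=283.9°
Leg 4: dist=7198.2 km, bearing=67.2°
Leg 5: dist=6983.1 km, bearing=217.3°
Leg 6: dist=1677.9 km, bearing=45.9°
Total: 40556.1 km

Leg 1: φ1=0.6231576, φ2=0.8989598, Δφ=0.2758022, Δλ=-2.4389231 rad; a=sin²(Δφ/2)+cosφ1·cosφ2·sin²(Δλ/2)=0.4644662658; c=2·atan2(√a, √(1-a))=1.499668900; dist=6371·c=9554.391 ≈ 9554.4 km; running total=9554.4 km
Leg 1 bearing: y=sinΔλ·cosφ2=-0.40224629, x=cosφ1·sinφ2-sinφ1·cosφ2·cosΔλ=0.91276905; θ=atan2(y, x)=-23.7825° <0 so +360° → 336.2175° ≈ 336.2°
Leg 2: φ1=0.8989598, φ2=0.9725952, Δφ=0.0736354, Δλ=0.6589595 rad; a=sin²(Δφ/2)+cosφ1·cosφ2·sin²(Δλ/2)=0.0380494410; c=2·atan2(√a, √(1-a))=0.392642672; dist=6371·c=2501.526 ≈ 2501.5 km; running total=12055.9 km
Leg 2 bearing: y=sinΔλ·cosφ2=0.34481790, x=cosφ1·sinφ2-sinφ1·cosφ2·cosΔλ=0.16585337; θ=atan2(y, x)=64.3130° ≈ 64.3°
Leg 3: φ1=0.9725952, φ2=-0.2096088, Δφ=-1.1822040, Δλ=-2.0010235 rad; a=sin²(Δφ/2)+cosφ1·cosφ2·sin²(Δλ/2)=0.7008418189; c=2·atan2(√a, √(1-a))=1.984150910; dist=6371·c=12641.025 ≈ 12641.0 km; running total=24696.9 km
Leg 3 bearing: y=sinΔλ·cosφ2=-0.88897802, x=cosφ1·sinφ2-sinφ1·cosφ2·cosΔλ=0.21992804; θ=atan2(y, x)=-76.1044° <0 so +360° → 283.8956° ≈ 283.9°
Leg 4: φ1=-0.2096088, φ2=0.2566821, Δφ=0.4662909, Δλ=1.0391341 rad; a=sin²(Δφ/2)+cosφ1·cosφ2·sin²(Δλ/2)=0.2866002696; c=2·atan2(√a, √(1-a))=1.129845582; dist=6371·c=7198.246 ≈ 7198.2 km; running total=31895.1 km
Leg 4 bearing: y=sinΔλ·cosφ2=0.83372555, x=cosφ1·sinφ2-sinφ1·cosφ2·cosΔλ=0.35034830; θ=atan2(y, x)=67.2069° ≈ 67.2°
Leg 5: φ1=0.2566821, φ2=-0.6044424, Δφ=-0.8611245, Δλ=-0.7142027 rad; a=sin²(Δφ/2)+cosφ1·cosφ2·sin²(Δλ/2)=0.2714555997; c=2·atan2(√a, √(1-a))=1.096077031; dist=6371·c=6983.107 ≈ 6983.1 km; running total=38878.2 km
Leg 5 bearing: y=sinΔλ·cosφ2=-0.53895899, x=cosφ1·sinφ2-sinφ1·cosφ2·cosΔλ=-0.70752600; θ=atan2(y, x)=-142.7016° <0 so +360° → 217.2984° ≈ 217.3°
Leg 6: φ1=-0.6044424, φ2=-0.4110634, Δφ=0.1933790, Δλ=0.2053031 rad; a=sin²(Δφ/2)+cosφ1·cosφ2·sin²(Δλ/2)=0.0172399375; c=2·atan2(√a, √(1-a))=0.263362340; dist=6371·c=1677.881 ≈ 1677.9 km; running total=40556.1 km
Leg 6 bearing: y=sinΔλ·cosφ2=0.18688129, x=cosφ1·sinφ2-sinφ1·cosφ2·cosΔλ=0.18123540; θ=atan2(y, x)=45.8787° ≈ 45.9°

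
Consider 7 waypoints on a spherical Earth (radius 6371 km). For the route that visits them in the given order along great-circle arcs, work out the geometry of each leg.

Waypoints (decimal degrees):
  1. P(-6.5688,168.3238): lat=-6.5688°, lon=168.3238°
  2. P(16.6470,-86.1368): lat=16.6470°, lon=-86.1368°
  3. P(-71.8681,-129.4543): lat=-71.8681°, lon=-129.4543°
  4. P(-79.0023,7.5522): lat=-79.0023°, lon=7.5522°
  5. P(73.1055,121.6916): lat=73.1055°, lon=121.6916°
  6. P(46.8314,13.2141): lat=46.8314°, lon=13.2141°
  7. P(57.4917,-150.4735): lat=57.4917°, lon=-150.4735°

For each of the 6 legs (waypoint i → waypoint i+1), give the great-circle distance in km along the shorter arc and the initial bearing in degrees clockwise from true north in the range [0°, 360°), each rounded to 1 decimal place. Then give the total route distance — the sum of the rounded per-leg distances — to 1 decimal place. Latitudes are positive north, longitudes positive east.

Leg 1: φ1=-0.1146472, φ2=0.2905450, Δφ=0.4051921, Δλ=-4.4411753 rad; a=sin²(Δφ/2)+cosφ1·cosφ2·sin²(Δλ/2)=0.6438796245; c=2·atan2(√a, √(1-a))=1.862682625; dist=6371·c=11867.151 ≈ 11867.2 km; running total=11867.2 km
Leg 1 bearing: y=sinΔλ·cosφ2=0.92306639, x=cosφ1·sinφ2-sinφ1·cosφ2·cosΔλ=0.25523136; θ=atan2(y, x)=74.5437° ≈ 74.5°
Leg 2: φ1=0.2905450, φ2=-1.2543350, Δφ=-1.5448799, Δλ=-0.7560330 rad; a=sin²(Δφ/2)+cosφ1·cosφ2·sin²(Δλ/2)=0.5276584386; c=2·atan2(√a, √(1-a))=1.626141454; dist=6371·c=10360.147 ≈ 10360.1 km; running total=22227.3 km
Leg 2 bearing: y=sinΔλ·cosφ2=-0.21349967, x=cosφ1·sinφ2-sinφ1·cosφ2·cosΔλ=-0.97537579; θ=atan2(y, x)=-167.6533° <0 so +360° → 192.3467° ≈ 192.3°
Leg 3: φ1=-1.2543350, φ2=-1.3788503, Δφ=-0.1245153, Δλ=2.3912145 rad; a=sin²(Δφ/2)+cosφ1·cosφ2·sin²(Δλ/2)=0.0552672956; c=2·atan2(√a, √(1-a))=0.474622270; dist=6371·c=3023.818 ≈ 3023.8 km; running total=25251.1 km
Leg 3 bearing: y=sinΔλ·cosφ2=0.13008872, x=cosφ1·sinφ2-sinφ1·cosφ2·cosΔλ=-0.43809612; θ=atan2(y, x)=163.4617° ≈ 163.5°
Leg 4: φ1=-1.3788503, φ2=1.2759317, Δφ=2.6547819, Δλ=1.9921083 rad; a=sin²(Δφ/2)+cosφ1·cosφ2·sin²(Δλ/2)=0.9809707097; c=2·atan2(√a, √(1-a))=2.864816678; dist=6371·c=18251.747 ≈ 18251.7 km; running total=43502.8 km
Leg 4 bearing: y=sinΔλ·cosφ2=0.26519739, x=cosφ1·sinφ2-sinφ1·cosφ2·cosΔλ=0.06587146; θ=atan2(y, x)=76.0508° ≈ 76.1°
Leg 5: φ1=1.2759317, φ2=0.8173621, Δφ=-0.4585696, Δλ=-1.8932895 rad; a=sin²(Δφ/2)+cosφ1·cosφ2·sin²(Δλ/2)=0.1825731454; c=2·atan2(√a, √(1-a))=0.882977162; dist=6371·c=5625.448 ≈ 5625.4 km; running total=49128.2 km
Leg 5 bearing: y=sinΔλ·cosφ2=-0.64887846, x=cosφ1·sinφ2-sinφ1·cosφ2·cosΔλ=0.41942522; θ=atan2(y, x)=-57.1220° <0 so +360° → 302.8780° ≈ 302.9°
Leg 6: φ1=0.8173621, φ2=1.0034195, Δφ=0.1860573, Δλ=-2.8568876 rad; a=sin²(Δφ/2)+cosφ1·cosφ2·sin²(Δλ/2)=0.3689046832; c=2·atan2(√a, √(1-a))=1.305504773; dist=6371·c=8317.371 ≈ 8317.4 km; running total=57445.6 km
Leg 6 bearing: y=sinΔλ·cosφ2=-0.15094803, x=cosφ1·sinφ2-sinφ1·cosφ2·cosΔλ=0.95313733; θ=atan2(y, x)=-8.9992° <0 so +360° → 351.0008° ≈ 351.0°

Leg 1: dist=11867.2 km, bearing=74.5°
Leg 2: dist=10360.1 km, bearing=192.3°
Leg 3: dist=3023.8 km, bearing=163.5°
Leg 4: dist=18251.7 km, bearing=76.1°
Leg 5: dist=5625.4 km, bearing=302.9°
Leg 6: dist=8317.4 km, bearing=351.0°
Total: 57445.6 km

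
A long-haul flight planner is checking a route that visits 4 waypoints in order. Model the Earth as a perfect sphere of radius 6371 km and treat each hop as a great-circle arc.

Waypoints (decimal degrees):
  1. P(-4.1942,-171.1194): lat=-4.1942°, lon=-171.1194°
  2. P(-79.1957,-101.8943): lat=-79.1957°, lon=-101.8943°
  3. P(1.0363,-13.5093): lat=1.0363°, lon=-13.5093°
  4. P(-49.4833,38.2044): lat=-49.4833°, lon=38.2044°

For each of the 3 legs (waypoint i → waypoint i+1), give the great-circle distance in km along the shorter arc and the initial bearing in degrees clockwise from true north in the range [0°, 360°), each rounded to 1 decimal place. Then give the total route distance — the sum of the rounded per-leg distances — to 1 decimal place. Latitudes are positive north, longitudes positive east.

Leg 1: φ1=-0.0732026, φ2=-1.3822257, Δφ=-1.3090231, Δλ=1.2082059 rad; a=sin²(Δφ/2)+cosφ1·cosφ2·sin²(Δλ/2)=0.4309237523; c=2·atan2(√a, √(1-a))=1.432200548; dist=6371·c=9124.5497 ≈ 9124.5 km; running total=9124.5 km
Leg 1 bearing: y=sinΔλ·cosφ2=0.17526692, x=cosφ1·sinφ2-sinφ1·cosφ2·cosΔλ=-0.97477966; θ=atan2(y, x)=169.8070° ≈ 169.8°
Leg 2: φ1=-1.3822257, φ2=0.0180868, Δφ=1.4003126, Δλ=1.5426093 rad; a=sin²(Δφ/2)+cosφ1·cosφ2·sin²(Δλ/2)=0.5062415061; c=2·atan2(√a, √(1-a))=1.583279663; dist=6371·c=10087.075 ≈ 10087.1 km; running total=19211.6 km
Leg 2 bearing: y=sinΔλ·cosφ2=0.99943927, x=cosφ1·sinφ2-sinφ1·cosφ2·cosΔλ=0.03106949; θ=atan2(y, x)=88.2194° ≈ 88.2°
Leg 3: φ1=0.0180868, φ2=-0.8636465, Δφ=-0.8817334, Δλ=0.9025743 rad; a=sin²(Δφ/2)+cosφ1·cosφ2·sin²(Δλ/2)=0.3056426507; c=2·atan2(√a, √(1-a))=1.171560153; dist=6371·c=7464.010 ≈ 7464.0 km; running total=26675.6 km
Leg 3 bearing: y=sinΔλ·cosφ2=0.50994166, x=cosφ1·sinφ2-sinφ1·cosφ2·cosΔλ=-0.76737239; θ=atan2(y, x)=146.3948° ≈ 146.4°

Leg 1: dist=9124.5 km, bearing=169.8°
Leg 2: dist=10087.1 km, bearing=88.2°
Leg 3: dist=7464.0 km, bearing=146.4°
Total: 26675.6 km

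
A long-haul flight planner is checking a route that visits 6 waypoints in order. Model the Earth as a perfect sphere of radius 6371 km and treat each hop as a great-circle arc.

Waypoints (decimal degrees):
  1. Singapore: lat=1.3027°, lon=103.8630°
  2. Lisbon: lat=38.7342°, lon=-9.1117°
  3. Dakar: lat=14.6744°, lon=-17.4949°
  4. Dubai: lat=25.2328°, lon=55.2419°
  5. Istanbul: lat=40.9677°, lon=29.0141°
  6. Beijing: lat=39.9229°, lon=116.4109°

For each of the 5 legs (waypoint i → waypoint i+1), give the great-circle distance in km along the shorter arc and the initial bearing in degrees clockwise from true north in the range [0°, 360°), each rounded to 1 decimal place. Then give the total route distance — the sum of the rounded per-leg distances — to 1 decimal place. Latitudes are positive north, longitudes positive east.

Leg 1: dist=11883.2 km, bearing=311.4°
Leg 2: dist=2798.7 km, bearing=199.4°
Leg 3: dist=7608.8 km, bearing=68.3°
Leg 4: dist=2985.4 km, bearing=312.4°
Leg 5: dist=7054.8 km, bearing=58.9°
Total: 32330.9 km

Leg 1: φ1=0.0227364, φ2=0.6760393, Δφ=0.6533029, Δλ=-1.9717805 rad; a=sin²(Δφ/2)+cosφ1·cosφ2·sin²(Δλ/2)=0.6450858254; c=2·atan2(√a, √(1-a))=1.865202528; dist=6371·c=11883.205 ≈ 11883.2 km; running total=11883.2 km
Leg 1 bearing: y=sinΔλ·cosφ2=-0.71818083, x=cosφ1·sinφ2-sinφ1·cosφ2·cosΔλ=0.63246875; θ=atan2(y, x)=-48.6311° <0 so +360° → 311.3689° ≈ 311.4°
Leg 2: φ1=0.6760393, φ2=0.2561166, Δφ=-0.4199227, Δλ=-0.1463144 rad; a=sin²(Δφ/2)+cosφ1·cosφ2·sin²(Δλ/2)=0.0474712468; c=2·atan2(√a, √(1-a))=0.439281408; dist=6371·c=2798.662 ≈ 2798.7 km; running total=14681.9 km
Leg 2 bearing: y=sinΔλ·cosφ2=-0.14103734, x=cosφ1·sinφ2-sinφ1·cosφ2·cosΔλ=-0.40122236; θ=atan2(y, x)=-160.6324° <0 so +360° → 199.3676° ≈ 199.4°
Leg 3: φ1=0.2561166, φ2=0.4403954, Δφ=0.1842788, Δλ=1.2694966 rad; a=sin²(Δφ/2)+cosφ1·cosφ2·sin²(Δλ/2)=0.3161594126; c=2·atan2(√a, √(1-a))=1.194282028; dist=6371·c=7608.771 ≈ 7608.8 km; running total=22290.7 km
Leg 3 bearing: y=sinΔλ·cosφ2=0.86383314, x=cosφ1·sinφ2-sinφ1·cosφ2·cosΔλ=0.34438767; θ=atan2(y, x)=68.2641° ≈ 68.3°
Leg 4: φ1=0.4403954, φ2=0.7150213, Δφ=0.2746258, Δλ=-0.4577615 rad; a=sin²(Δφ/2)+cosφ1·cosφ2·sin²(Δλ/2)=0.0538977375; c=2·atan2(√a, √(1-a))=0.468593202; dist=6371·c=2985.407 ≈ 2985.4 km; running total=25276.1 km
Leg 4 bearing: y=sinΔλ·cosφ2=-0.33370062, x=cosφ1·sinφ2-sinφ1·cosφ2·cosΔλ=0.30432710; θ=atan2(y, x)=-47.6359° <0 so +360° → 312.3641° ≈ 312.4°
Leg 5: φ1=0.7150213, φ2=0.6967861, Δφ=-0.0182352, Δλ=1.5253619 rad; a=sin²(Δφ/2)+cosφ1·cosφ2·sin²(Δλ/2)=0.2764710959; c=2·atan2(√a, √(1-a))=1.107322886; dist=6371·c=7054.754 ≈ 7054.8 km; running total=32330.9 km
Leg 5 bearing: y=sinΔλ·cosφ2=0.76611729, x=cosφ1·sinφ2-sinφ1·cosφ2·cosΔλ=0.46173976; θ=atan2(y, x)=58.9226° ≈ 58.9°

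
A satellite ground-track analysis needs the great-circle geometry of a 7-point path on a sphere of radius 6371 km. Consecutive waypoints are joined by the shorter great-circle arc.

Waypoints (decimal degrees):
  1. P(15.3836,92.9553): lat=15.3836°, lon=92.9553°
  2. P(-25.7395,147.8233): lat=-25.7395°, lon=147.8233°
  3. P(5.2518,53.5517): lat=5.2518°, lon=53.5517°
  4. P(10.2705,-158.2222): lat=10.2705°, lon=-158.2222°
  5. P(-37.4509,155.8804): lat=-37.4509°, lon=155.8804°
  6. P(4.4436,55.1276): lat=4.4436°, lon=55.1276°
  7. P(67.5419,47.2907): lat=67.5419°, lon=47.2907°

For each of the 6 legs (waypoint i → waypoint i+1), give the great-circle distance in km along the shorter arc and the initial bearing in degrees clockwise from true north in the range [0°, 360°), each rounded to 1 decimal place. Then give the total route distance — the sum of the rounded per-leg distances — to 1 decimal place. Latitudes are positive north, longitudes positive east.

Leg 1: dist=7492.5 km, bearing=127.1°
Leg 2: dist=10687.7 km, bearing=272.9°
Leg 3: dist=16095.9 km, bearing=63.9°
Leg 4: dist=7138.8 km, bearing=219.3°
Leg 5: dist=11256.5 km, bearing=267.0°
Leg 6: dist=7041.6 km, bearing=356.7°
Total: 59713.0 km

Leg 1: φ1=0.2684945, φ2=-0.4492390, Δφ=-0.7177335, Δλ=0.9576273 rad; a=sin²(Δφ/2)+cosφ1·cosφ2·sin²(Δλ/2)=0.3077073270; c=2·atan2(√a, √(1-a))=1.176037749; dist=6371·c=7492.536 ≈ 7492.5 km; running total=7492.5 km
Leg 1 bearing: y=sinΔλ·cosφ2=0.73668174, x=cosφ1·sinφ2-sinφ1·cosφ2·cosΔλ=-0.55623208; θ=atan2(y, x)=127.0547° ≈ 127.1°
Leg 2: φ1=-0.4492390, φ2=0.0916612, Δφ=0.5409002, Δλ=-1.6453498 rad; a=sin²(Δφ/2)+cosφ1·cosφ2·sin²(Δλ/2)=0.5532816010; c=2·atan2(√a, √(1-a))=1.677562250; dist=6371·c=10687.749 ≈ 10687.7 km; running total=18180.2 km
Leg 2 bearing: y=sinΔλ·cosφ2=-0.99303589, x=cosφ1·sinφ2-sinφ1·cosφ2·cosΔλ=0.05023949; θ=atan2(y, x)=-87.1038° <0 so +360° → 272.8962° ≈ 272.9°
Leg 3: φ1=0.0916612, φ2=0.1792540, Δφ=0.0875928, Δλ=-3.6961518 rad; a=sin²(Δφ/2)+cosφ1·cosφ2·sin²(Δλ/2)=0.9083397011; c=2·atan2(√a, √(1-a))=2.526429672; dist=6371·c=16095.883 ≈ 16095.9 km; running total=34276.1 km
Leg 3 bearing: y=sinΔλ·cosφ2=0.51813136, x=cosφ1·sinφ2-sinφ1·cosφ2·cosΔλ=0.25411542; θ=atan2(y, x)=63.8745° ≈ 63.9°
Leg 4: φ1=0.1792540, φ2=-0.6536415, Δφ=-0.8328956, Δλ=5.4821246 rad; a=sin²(Δφ/2)+cosφ1·cosφ2·sin²(Δλ/2)=0.2823887015; c=2·atan2(√a, √(1-a))=1.120510823; dist=6371·c=7138.774 ≈ 7138.8 km; running total=41414.9 km
Leg 4 bearing: y=sinΔλ·cosφ2=-0.57007725, x=cosφ1·sinφ2-sinφ1·cosφ2·cosΔλ=-0.69684519; θ=atan2(y, x)=-140.7140° <0 so +360° → 219.2860° ≈ 219.3°
Leg 5: φ1=-0.6536415, φ2=0.0775555, Δφ=0.7311970, Δλ=-1.7584681 rad; a=sin²(Δφ/2)+cosφ1·cosφ2·sin²(Δλ/2)=0.5973911863; c=2·atan2(√a, √(1-a))=1.766831895; dist=6371·c=11256.486 ≈ 11256.5 km; running total=52671.4 km
Leg 5 bearing: y=sinΔλ·cosφ2=-0.97948814, x=cosφ1·sinφ2-sinφ1·cosφ2·cosΔλ=-0.05160235; θ=atan2(y, x)=-93.0157° <0 so +360° → 266.9843° ≈ 267.0°
Leg 6: φ1=0.0775555, φ2=1.1788285, Δφ=1.1012731, Δλ=-0.1367797 rad; a=sin²(Δφ/2)+cosφ1·cosφ2·sin²(Δλ/2)=0.2755479849; c=2·atan2(√a, √(1-a))=1.105257859; dist=6371·c=7041.598 ≈ 7041.6 km; running total=59713.0 km
Leg 6 bearing: y=sinΔλ·cosφ2=-0.05208813, x=cosφ1·sinφ2-sinφ1·cosφ2·cosΔλ=0.89206054; θ=atan2(y, x)=-3.3418° <0 so +360° → 356.6582° ≈ 356.7°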